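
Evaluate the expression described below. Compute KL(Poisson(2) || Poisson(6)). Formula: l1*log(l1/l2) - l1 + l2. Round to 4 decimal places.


KL divergence for Poisson:
KL = l1*log(l1/l2) - l1 + l2.
l1 = 2, l2 = 6.
log(2/6) = -1.098612.
l1*log(l1/l2) = 2 * -1.098612 = -2.197225.
KL = -2.197225 - 2 + 6 = 1.8028

1.8028


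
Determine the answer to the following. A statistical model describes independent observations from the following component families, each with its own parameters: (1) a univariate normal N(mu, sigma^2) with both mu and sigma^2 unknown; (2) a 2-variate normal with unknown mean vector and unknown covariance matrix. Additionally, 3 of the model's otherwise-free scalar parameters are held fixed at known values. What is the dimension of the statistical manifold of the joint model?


The dimension of a statistical manifold equals the number of free
(independent) real parameters of the model. For a product of independent
blocks the parameter counts add.
- normal (mu, sigma^2): 2.
- 2-variate normal: 2 (mean) + 2*3/2 = 3 (symmetric covariance) = 5.
Total = 2 + 5 = 7.
3 parameter(s) fixed at known values: 7 - 3 = 4.
Dimension = 4

4


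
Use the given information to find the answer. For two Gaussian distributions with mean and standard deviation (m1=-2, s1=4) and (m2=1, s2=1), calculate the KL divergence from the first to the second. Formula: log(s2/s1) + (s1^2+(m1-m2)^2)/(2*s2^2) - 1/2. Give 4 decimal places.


KL divergence between normal distributions:
KL = log(s2/s1) + (s1^2 + (m1-m2)^2)/(2*s2^2) - 1/2.
log(1/4) = -1.386294.
(4^2 + (-2-1)^2)/(2*1^2) = (16 + 9)/2 = 12.5.
KL = -1.386294 + 12.5 - 0.5 = 10.6137

10.6137


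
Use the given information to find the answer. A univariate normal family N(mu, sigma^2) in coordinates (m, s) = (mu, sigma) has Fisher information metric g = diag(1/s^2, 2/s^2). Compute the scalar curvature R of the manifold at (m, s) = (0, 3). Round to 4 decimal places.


The metric has the form g = (A dm^2 + B ds^2)/s^2 with A = 1, B = 2.
Substitute u = sqrt(A/B)*m: g = B*(du^2 + ds^2)/s^2, i.e. B times the
Poincare upper half-plane metric, which has constant Gaussian curvature -1.
Scaling a 2D metric by a constant c divides the Gaussian curvature by c,
so K = -1/B = -1/(2) = -0.5000 everywhere (the point (m, s) = (0, 3) is irrelevant:
the curvature is constant).
Scalar curvature in dimension 2: R = 2K = -2/(2) = -1.0000.

-1.0000


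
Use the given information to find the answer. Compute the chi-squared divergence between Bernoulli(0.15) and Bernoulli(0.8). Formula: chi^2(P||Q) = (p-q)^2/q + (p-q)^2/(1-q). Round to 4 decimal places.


Chi-squared divergence between Bernoulli distributions:
chi^2 = (p-q)^2/q + (p-q)^2/(1-q).
p = 0.15, q = 0.8, p-q = -0.65.
(p-q)^2 = 0.4225.
term1 = 0.4225/0.8 = 0.528125.
term2 = 0.4225/0.2 = 2.1125.
chi^2 = 0.528125 + 2.1125 = 2.6406

2.6406


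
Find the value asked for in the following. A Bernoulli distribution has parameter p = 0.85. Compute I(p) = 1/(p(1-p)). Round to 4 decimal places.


For Bernoulli(p), Fisher information is I(p) = 1/(p*(1-p)).
p = 0.85, 1-p = 0.15.
p*(1-p) = 0.1275.
I(p) = 1/0.1275 = 7.8431

7.8431


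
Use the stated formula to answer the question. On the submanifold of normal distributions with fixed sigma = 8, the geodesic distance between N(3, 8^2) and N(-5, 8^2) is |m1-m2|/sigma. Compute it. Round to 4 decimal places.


On the fixed-variance normal subfamily, geodesic distance = |m1-m2|/sigma.
|3 - -5| = 8.
sigma = 8.
d = 8/8 = 1.0000

1.0000


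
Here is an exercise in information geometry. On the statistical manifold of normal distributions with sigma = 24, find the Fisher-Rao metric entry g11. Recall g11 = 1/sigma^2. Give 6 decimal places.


For the 2-parameter normal family, the Fisher metric has:
  g11 = 1/sigma^2, g22 = 2/sigma^2.
sigma = 24, sigma^2 = 576.
g11 = 0.001736

0.001736


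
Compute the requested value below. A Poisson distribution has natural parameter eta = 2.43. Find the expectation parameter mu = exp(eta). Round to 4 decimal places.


Expectation parameter for Poisson exponential family:
mu = exp(eta).
eta = 2.43.
mu = exp(2.43) = 11.3589

11.3589


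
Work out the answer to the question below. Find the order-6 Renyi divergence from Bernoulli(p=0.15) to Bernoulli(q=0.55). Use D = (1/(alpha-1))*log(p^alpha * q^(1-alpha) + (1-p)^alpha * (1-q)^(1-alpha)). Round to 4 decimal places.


Renyi divergence of order alpha between Bernoulli distributions:
D = (1/(alpha-1))*log(p^alpha * q^(1-alpha) + (1-p)^alpha * (1-q)^(1-alpha)).
alpha = 6, p = 0.15, q = 0.55.
p^alpha * q^(1-alpha) = 0.15^6 * 0.55^-5 = 0.000226.
(1-p)^alpha * (1-q)^(1-alpha) = 0.85^6 * 0.45^-5 = 20.438593.
sum = 0.000226 + 20.438593 = 20.438819.
D = (1/5)*log(20.438819) = 0.6035

0.6035


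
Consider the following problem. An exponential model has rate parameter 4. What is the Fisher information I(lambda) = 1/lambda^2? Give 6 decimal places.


Fisher information for exponential: I(lambda) = 1/lambda^2.
lambda = 4, lambda^2 = 16.
I = 1/16 = 0.062500

0.062500


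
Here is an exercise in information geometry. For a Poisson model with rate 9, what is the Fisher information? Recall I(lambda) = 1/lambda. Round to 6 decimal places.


Fisher information for Poisson: I(lambda) = 1/lambda.
lambda = 9.
I(lambda) = 1/9 = 0.111111

0.111111


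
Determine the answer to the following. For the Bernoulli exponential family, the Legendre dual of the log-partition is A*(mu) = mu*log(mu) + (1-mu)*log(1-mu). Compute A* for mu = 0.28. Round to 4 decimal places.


Legendre transform for Bernoulli:
A*(mu) = mu*log(mu) + (1-mu)*log(1-mu).
mu = 0.28, 1-mu = 0.72.
mu*log(mu) = 0.28*log(0.28) = -0.35643.
(1-mu)*log(1-mu) = 0.72*log(0.72) = -0.236523.
A* = -0.35643 + -0.236523 = -0.5930

-0.5930


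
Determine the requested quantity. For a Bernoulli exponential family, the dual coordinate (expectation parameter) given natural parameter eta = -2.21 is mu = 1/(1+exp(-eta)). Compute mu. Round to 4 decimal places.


Dual coordinate (expectation parameter) for Bernoulli:
mu = 1/(1+exp(-eta)).
eta = -2.21.
exp(-eta) = exp(2.21) = 9.115716.
mu = 1/(1+9.115716) = 0.0989

0.0989


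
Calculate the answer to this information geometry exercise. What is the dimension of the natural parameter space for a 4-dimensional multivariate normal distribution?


Exponential family dimension calculation:
For 4-dim MVN: mean has 4 params, covariance has 4*5/2 = 10 unique entries.
Total dim = 4 + 10 = 14.

14


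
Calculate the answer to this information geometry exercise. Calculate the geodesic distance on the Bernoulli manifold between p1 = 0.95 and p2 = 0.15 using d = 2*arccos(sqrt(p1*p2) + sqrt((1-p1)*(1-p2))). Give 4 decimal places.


Geodesic distance on Bernoulli manifold:
d(p1,p2) = 2*arccos(sqrt(p1*p2) + sqrt((1-p1)*(1-p2))).
sqrt(p1*p2) = sqrt(0.95*0.15) = 0.377492.
sqrt((1-p1)*(1-p2)) = sqrt(0.05*0.85) = 0.206155.
arg = 0.377492 + 0.206155 = 0.583647.
d = 2*arccos(0.583647) = 1.8952

1.8952


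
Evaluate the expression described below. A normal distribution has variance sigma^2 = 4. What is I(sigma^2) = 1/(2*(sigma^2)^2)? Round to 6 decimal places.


Fisher information for variance: I(sigma^2) = 1/(2*sigma^4).
sigma^2 = 4, so sigma^4 = 16.
I = 1/(2*16) = 1/32 = 0.031250

0.031250


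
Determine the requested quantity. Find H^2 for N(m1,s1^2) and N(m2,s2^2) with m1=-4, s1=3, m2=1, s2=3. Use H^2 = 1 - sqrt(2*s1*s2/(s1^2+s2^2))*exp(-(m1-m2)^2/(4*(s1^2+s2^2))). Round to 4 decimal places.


Squared Hellinger distance for Gaussians:
H^2 = 1 - sqrt(2*s1*s2/(s1^2+s2^2)) * exp(-(m1-m2)^2/(4*(s1^2+s2^2))).
s1^2 = 9, s2^2 = 9, s1^2+s2^2 = 18.
sqrt(2*3*3/(18)) = 1.0.
(m1-m2)^2 = (-5)^2 = 25.
exp(-25/(4*18)) = exp(-0.347222) = 0.706648.
H^2 = 1 - 1.0*0.706648 = 0.2934

0.2934


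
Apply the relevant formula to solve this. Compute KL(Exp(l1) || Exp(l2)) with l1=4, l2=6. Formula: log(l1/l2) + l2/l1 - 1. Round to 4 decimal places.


KL divergence for exponential family:
KL = log(l1/l2) + l2/l1 - 1.
log(4/6) = -0.405465.
6/4 = 1.5.
KL = -0.405465 + 1.5 - 1 = 0.0945

0.0945


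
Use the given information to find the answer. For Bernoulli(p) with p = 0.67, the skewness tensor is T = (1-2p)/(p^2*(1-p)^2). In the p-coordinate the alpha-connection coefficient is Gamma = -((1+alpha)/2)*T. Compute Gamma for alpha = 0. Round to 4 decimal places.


Skewness (Amari-Chentsov) tensor: T = (1-2p)/(p^2*(1-p)^2).
p = 0.67, 1-2p = -0.34, p^2 = 0.4489, (1-p)^2 = 0.1089.
T = -0.34/(0.4489 * 0.1089) = -6.955069.
In the p-coordinate, Gamma^(alpha) = Gamma^(0) - (alpha/2)*T with Gamma^(0) = (1/2)*g'(p) = -T/2,
so Gamma^(alpha) = -((1+alpha)/2)*T.
alpha = 0, -(1+alpha)/2 = -0.5.
Gamma = -0.5 * -6.955069 = 3.4775

3.4775


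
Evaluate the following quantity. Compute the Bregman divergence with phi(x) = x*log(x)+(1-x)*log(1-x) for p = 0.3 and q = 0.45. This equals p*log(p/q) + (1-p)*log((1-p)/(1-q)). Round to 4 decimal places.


Bregman divergence with negative entropy generator:
D = p*log(p/q) + (1-p)*log((1-p)/(1-q)).
p = 0.3, q = 0.45.
p*log(p/q) = 0.3*log(0.3/0.45) = -0.12164.
(1-p)*log((1-p)/(1-q)) = 0.7*log(0.7/0.55) = 0.168813.
D = -0.12164 + 0.168813 = 0.0472

0.0472


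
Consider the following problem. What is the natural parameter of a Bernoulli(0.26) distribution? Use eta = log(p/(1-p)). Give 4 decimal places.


Natural parameter for Bernoulli: eta = log(p/(1-p)).
p = 0.26, 1-p = 0.74.
p/(1-p) = 0.351351.
eta = log(0.351351) = -1.0460

-1.0460


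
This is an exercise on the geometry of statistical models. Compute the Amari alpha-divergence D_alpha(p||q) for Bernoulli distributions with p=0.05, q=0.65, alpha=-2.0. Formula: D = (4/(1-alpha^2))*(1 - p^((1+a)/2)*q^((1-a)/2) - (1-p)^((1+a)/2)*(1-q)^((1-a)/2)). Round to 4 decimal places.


Amari alpha-divergence:
D = (4/(1-alpha^2))*(1 - p^((1+a)/2)*q^((1-a)/2) - (1-p)^((1+a)/2)*(1-q)^((1-a)/2)).
alpha = -2.0, p = 0.05, q = 0.65.
e1 = (1+alpha)/2 = -0.5, e2 = (1-alpha)/2 = 1.5.
t1 = p^e1 * q^e2 = 0.05^-0.5 * 0.65^1.5 = 2.343608.
t2 = (1-p)^e1 * (1-q)^e2 = 0.95^-0.5 * 0.35^1.5 = 0.212442.
4/(1-alpha^2) = -1.333333.
D = -1.333333*(1 - 2.343608 - 0.212442) = 2.0747

2.0747


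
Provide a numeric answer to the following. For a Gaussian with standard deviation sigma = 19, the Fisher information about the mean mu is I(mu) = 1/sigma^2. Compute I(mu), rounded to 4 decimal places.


The Fisher information for the mean of a normal distribution is I(mu) = 1/sigma^2.
sigma = 19, so sigma^2 = 361.
I(mu) = 1/361 = 0.0028

0.0028


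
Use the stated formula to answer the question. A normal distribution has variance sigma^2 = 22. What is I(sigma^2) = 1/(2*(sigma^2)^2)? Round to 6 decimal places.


Fisher information for variance: I(sigma^2) = 1/(2*sigma^4).
sigma^2 = 22, so sigma^4 = 484.
I = 1/(2*484) = 1/968 = 0.001033

0.001033


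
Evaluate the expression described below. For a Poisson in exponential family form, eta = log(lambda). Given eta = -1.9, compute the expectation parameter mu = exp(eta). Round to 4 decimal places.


Expectation parameter for Poisson exponential family:
mu = exp(eta).
eta = -1.9.
mu = exp(-1.9) = 0.1496

0.1496


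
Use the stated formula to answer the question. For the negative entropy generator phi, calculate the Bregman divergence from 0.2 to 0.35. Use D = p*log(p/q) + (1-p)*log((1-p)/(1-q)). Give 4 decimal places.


Bregman divergence with negative entropy generator:
D = p*log(p/q) + (1-p)*log((1-p)/(1-q)).
p = 0.2, q = 0.35.
p*log(p/q) = 0.2*log(0.2/0.35) = -0.111923.
(1-p)*log((1-p)/(1-q)) = 0.8*log(0.8/0.65) = 0.166111.
D = -0.111923 + 0.166111 = 0.0542

0.0542


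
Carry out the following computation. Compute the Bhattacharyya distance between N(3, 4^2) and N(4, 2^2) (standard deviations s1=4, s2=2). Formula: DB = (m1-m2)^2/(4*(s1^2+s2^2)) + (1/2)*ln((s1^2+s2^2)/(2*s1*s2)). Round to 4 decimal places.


Bhattacharyya distance between two Gaussians:
DB = (m1-m2)^2/(4*(s1^2+s2^2)) + (1/2)*ln((s1^2+s2^2)/(2*s1*s2)).
(m1-m2)^2 = (-1)^2 = 1.
s1^2+s2^2 = 16 + 4 = 20.
term1 = 1/80 = 0.0125.
term2 = 0.5*ln(20/16.0) = 0.111572.
DB = 0.0125 + 0.111572 = 0.1241

0.1241


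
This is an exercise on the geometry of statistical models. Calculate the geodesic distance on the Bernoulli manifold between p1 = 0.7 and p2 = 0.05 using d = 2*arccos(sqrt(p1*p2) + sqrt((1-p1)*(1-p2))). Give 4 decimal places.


Geodesic distance on Bernoulli manifold:
d(p1,p2) = 2*arccos(sqrt(p1*p2) + sqrt((1-p1)*(1-p2))).
sqrt(p1*p2) = sqrt(0.7*0.05) = 0.187083.
sqrt((1-p1)*(1-p2)) = sqrt(0.3*0.95) = 0.533854.
arg = 0.187083 + 0.533854 = 0.720937.
d = 2*arccos(0.720937) = 1.5313

1.5313


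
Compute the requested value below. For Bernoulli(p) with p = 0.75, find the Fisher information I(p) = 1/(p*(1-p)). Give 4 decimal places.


For Bernoulli(p), Fisher information is I(p) = 1/(p*(1-p)).
p = 0.75, 1-p = 0.25.
p*(1-p) = 0.1875.
I(p) = 1/0.1875 = 5.3333

5.3333


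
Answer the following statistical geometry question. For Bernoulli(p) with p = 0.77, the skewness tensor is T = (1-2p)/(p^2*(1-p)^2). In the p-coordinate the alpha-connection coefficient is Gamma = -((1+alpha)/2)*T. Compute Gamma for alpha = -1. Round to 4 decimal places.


Skewness (Amari-Chentsov) tensor: T = (1-2p)/(p^2*(1-p)^2).
p = 0.77, 1-2p = -0.54, p^2 = 0.5929, (1-p)^2 = 0.0529.
T = -0.54/(0.5929 * 0.0529) = -17.216967.
In the p-coordinate, Gamma^(alpha) = Gamma^(0) - (alpha/2)*T with Gamma^(0) = (1/2)*g'(p) = -T/2,
so Gamma^(alpha) = -((1+alpha)/2)*T.
alpha = -1, -(1+alpha)/2 = 0.0.
Gamma = 0.0 * -17.216967 = 0.0000

0.0000


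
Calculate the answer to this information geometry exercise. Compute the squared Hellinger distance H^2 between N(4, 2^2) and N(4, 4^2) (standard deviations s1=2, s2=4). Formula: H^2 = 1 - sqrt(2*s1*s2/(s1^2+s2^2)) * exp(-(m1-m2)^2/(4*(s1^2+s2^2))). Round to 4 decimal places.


Squared Hellinger distance for Gaussians:
H^2 = 1 - sqrt(2*s1*s2/(s1^2+s2^2)) * exp(-(m1-m2)^2/(4*(s1^2+s2^2))).
s1^2 = 4, s2^2 = 16, s1^2+s2^2 = 20.
sqrt(2*2*4/(20)) = 0.894427.
(m1-m2)^2 = (0)^2 = 0.
exp(-0/(4*20)) = exp(0.0) = 1.0.
H^2 = 1 - 0.894427*1.0 = 0.1056

0.1056


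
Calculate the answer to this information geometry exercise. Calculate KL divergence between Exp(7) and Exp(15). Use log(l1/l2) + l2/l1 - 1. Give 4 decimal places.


KL divergence for exponential family:
KL = log(l1/l2) + l2/l1 - 1.
log(7/15) = -0.76214.
15/7 = 2.142857.
KL = -0.76214 + 2.142857 - 1 = 0.3807

0.3807


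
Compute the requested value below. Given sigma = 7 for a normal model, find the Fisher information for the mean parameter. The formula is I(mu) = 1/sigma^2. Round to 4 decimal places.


The Fisher information for the mean of a normal distribution is I(mu) = 1/sigma^2.
sigma = 7, so sigma^2 = 49.
I(mu) = 1/49 = 0.0204

0.0204


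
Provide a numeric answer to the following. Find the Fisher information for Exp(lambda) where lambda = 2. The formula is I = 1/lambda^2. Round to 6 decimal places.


Fisher information for exponential: I(lambda) = 1/lambda^2.
lambda = 2, lambda^2 = 4.
I = 1/4 = 0.250000

0.250000


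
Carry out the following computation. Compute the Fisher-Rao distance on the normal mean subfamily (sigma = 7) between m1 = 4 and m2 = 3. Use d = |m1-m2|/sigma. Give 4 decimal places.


On the fixed-variance normal subfamily, geodesic distance = |m1-m2|/sigma.
|4 - 3| = 1.
sigma = 7.
d = 1/7 = 0.1429

0.1429


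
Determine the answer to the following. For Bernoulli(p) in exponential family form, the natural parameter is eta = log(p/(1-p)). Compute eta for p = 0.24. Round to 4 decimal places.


Natural parameter for Bernoulli: eta = log(p/(1-p)).
p = 0.24, 1-p = 0.76.
p/(1-p) = 0.315789.
eta = log(0.315789) = -1.1527

-1.1527


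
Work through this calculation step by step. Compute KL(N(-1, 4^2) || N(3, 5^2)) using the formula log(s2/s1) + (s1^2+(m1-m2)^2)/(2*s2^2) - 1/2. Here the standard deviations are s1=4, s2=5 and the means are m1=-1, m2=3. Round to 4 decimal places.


KL divergence between normal distributions:
KL = log(s2/s1) + (s1^2 + (m1-m2)^2)/(2*s2^2) - 1/2.
log(5/4) = 0.223144.
(4^2 + (-1-3)^2)/(2*5^2) = (16 + 16)/50 = 0.64.
KL = 0.223144 + 0.64 - 0.5 = 0.3631

0.3631


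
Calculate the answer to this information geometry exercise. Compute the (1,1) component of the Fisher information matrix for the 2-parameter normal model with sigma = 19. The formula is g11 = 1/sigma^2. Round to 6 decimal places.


For the 2-parameter normal family, the Fisher metric has:
  g11 = 1/sigma^2, g22 = 2/sigma^2.
sigma = 19, sigma^2 = 361.
g11 = 0.002770

0.002770


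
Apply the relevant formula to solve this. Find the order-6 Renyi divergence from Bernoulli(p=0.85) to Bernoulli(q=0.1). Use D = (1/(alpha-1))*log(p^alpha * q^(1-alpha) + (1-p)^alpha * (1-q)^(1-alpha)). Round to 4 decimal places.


Renyi divergence of order alpha between Bernoulli distributions:
D = (1/(alpha-1))*log(p^alpha * q^(1-alpha) + (1-p)^alpha * (1-q)^(1-alpha)).
alpha = 6, p = 0.85, q = 0.1.
p^alpha * q^(1-alpha) = 0.85^6 * 0.1^-5 = 37714.951562.
(1-p)^alpha * (1-q)^(1-alpha) = 0.15^6 * 0.9^-5 = 1.9e-05.
sum = 37714.951562 + 1.9e-05 = 37714.951582.
D = (1/5)*log(37714.951582) = 2.1076

2.1076


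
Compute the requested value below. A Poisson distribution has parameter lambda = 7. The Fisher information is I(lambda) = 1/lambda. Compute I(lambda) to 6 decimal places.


Fisher information for Poisson: I(lambda) = 1/lambda.
lambda = 7.
I(lambda) = 1/7 = 0.142857

0.142857


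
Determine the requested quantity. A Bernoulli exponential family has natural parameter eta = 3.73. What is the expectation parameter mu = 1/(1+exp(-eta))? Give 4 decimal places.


Dual coordinate (expectation parameter) for Bernoulli:
mu = 1/(1+exp(-eta)).
eta = 3.73.
exp(-eta) = exp(-3.73) = 0.023993.
mu = 1/(1+0.023993) = 0.9766

0.9766


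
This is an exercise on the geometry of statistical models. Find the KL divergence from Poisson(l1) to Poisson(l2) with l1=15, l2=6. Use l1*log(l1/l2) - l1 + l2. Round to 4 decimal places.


KL divergence for Poisson:
KL = l1*log(l1/l2) - l1 + l2.
l1 = 15, l2 = 6.
log(15/6) = 0.916291.
l1*log(l1/l2) = 15 * 0.916291 = 13.744361.
KL = 13.744361 - 15 + 6 = 4.7444

4.7444


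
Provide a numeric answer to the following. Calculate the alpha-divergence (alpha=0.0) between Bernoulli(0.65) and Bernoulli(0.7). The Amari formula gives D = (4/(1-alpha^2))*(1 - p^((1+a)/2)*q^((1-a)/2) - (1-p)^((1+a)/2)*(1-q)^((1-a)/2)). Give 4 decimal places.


Amari alpha-divergence:
D = (4/(1-alpha^2))*(1 - p^((1+a)/2)*q^((1-a)/2) - (1-p)^((1+a)/2)*(1-q)^((1-a)/2)).
alpha = 0.0, p = 0.65, q = 0.7.
e1 = (1+alpha)/2 = 0.5, e2 = (1-alpha)/2 = 0.5.
t1 = p^e1 * q^e2 = 0.65^0.5 * 0.7^0.5 = 0.674537.
t2 = (1-p)^e1 * (1-q)^e2 = 0.35^0.5 * 0.3^0.5 = 0.324037.
4/(1-alpha^2) = 4.0.
D = 4.0*(1 - 0.674537 - 0.324037) = 0.0057

0.0057


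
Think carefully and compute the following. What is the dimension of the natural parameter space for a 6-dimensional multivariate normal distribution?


Exponential family dimension calculation:
For 6-dim MVN: mean has 6 params, covariance has 6*7/2 = 21 unique entries.
Total dim = 6 + 21 = 27.

27


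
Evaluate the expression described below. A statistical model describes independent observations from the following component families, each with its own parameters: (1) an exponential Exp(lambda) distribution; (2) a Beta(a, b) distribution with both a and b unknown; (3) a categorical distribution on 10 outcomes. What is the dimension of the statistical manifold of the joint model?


The dimension of a statistical manifold equals the number of free
(independent) real parameters of the model. For a product of independent
blocks the parameter counts add.
- exponential (lambda): 1.
- Beta (a, b): 2.
- categorical on 10 outcomes (probabilities sum to 1): 10-1 = 9.
Total = 1 + 2 + 9 = 12.
Dimension = 12

12


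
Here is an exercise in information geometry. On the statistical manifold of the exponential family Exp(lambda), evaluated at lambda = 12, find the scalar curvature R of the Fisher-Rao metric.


This family has a single free parameter, so its statistical manifold
is 1-dimensional. The Riemann curvature tensor of any 1-dimensional
Riemannian manifold vanishes identically, so R = 0.

0


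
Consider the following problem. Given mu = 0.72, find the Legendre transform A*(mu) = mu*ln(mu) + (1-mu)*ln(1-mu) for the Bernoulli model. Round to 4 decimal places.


Legendre transform for Bernoulli:
A*(mu) = mu*log(mu) + (1-mu)*log(1-mu).
mu = 0.72, 1-mu = 0.28.
mu*log(mu) = 0.72*log(0.72) = -0.236523.
(1-mu)*log(1-mu) = 0.28*log(0.28) = -0.35643.
A* = -0.236523 + -0.35643 = -0.5930

-0.5930


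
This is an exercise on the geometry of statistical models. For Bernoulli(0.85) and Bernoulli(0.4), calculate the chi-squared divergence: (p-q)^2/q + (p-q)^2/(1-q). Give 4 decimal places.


Chi-squared divergence between Bernoulli distributions:
chi^2 = (p-q)^2/q + (p-q)^2/(1-q).
p = 0.85, q = 0.4, p-q = 0.45.
(p-q)^2 = 0.2025.
term1 = 0.2025/0.4 = 0.50625.
term2 = 0.2025/0.6 = 0.3375.
chi^2 = 0.50625 + 0.3375 = 0.8437

0.8437


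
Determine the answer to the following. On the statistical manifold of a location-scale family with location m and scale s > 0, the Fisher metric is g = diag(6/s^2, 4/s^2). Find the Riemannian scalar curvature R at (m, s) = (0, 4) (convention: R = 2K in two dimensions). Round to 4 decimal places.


The metric has the form g = (A dm^2 + B ds^2)/s^2 with A = 6, B = 4.
Substitute u = sqrt(A/B)*m: g = B*(du^2 + ds^2)/s^2, i.e. B times the
Poincare upper half-plane metric, which has constant Gaussian curvature -1.
Scaling a 2D metric by a constant c divides the Gaussian curvature by c,
so K = -1/B = -1/(4) = -0.2500 everywhere (the point (m, s) = (0, 4) is irrelevant:
the curvature is constant).
Scalar curvature in dimension 2: R = 2K = -2/(4) = -0.5000.

-0.5000


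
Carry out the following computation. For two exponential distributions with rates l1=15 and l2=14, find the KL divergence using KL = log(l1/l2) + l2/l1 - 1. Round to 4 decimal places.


KL divergence for exponential family:
KL = log(l1/l2) + l2/l1 - 1.
log(15/14) = 0.068993.
14/15 = 0.933333.
KL = 0.068993 + 0.933333 - 1 = 0.0023

0.0023


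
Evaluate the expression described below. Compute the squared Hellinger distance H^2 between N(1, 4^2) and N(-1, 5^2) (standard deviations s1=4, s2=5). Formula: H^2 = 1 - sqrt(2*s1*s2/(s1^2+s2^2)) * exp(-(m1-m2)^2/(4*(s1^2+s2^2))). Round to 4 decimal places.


Squared Hellinger distance for Gaussians:
H^2 = 1 - sqrt(2*s1*s2/(s1^2+s2^2)) * exp(-(m1-m2)^2/(4*(s1^2+s2^2))).
s1^2 = 16, s2^2 = 25, s1^2+s2^2 = 41.
sqrt(2*4*5/(41)) = 0.98773.
(m1-m2)^2 = (2)^2 = 4.
exp(-4/(4*41)) = exp(-0.02439) = 0.975905.
H^2 = 1 - 0.98773*0.975905 = 0.0361

0.0361


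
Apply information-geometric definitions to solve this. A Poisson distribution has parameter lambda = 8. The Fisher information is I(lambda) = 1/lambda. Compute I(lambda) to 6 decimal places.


Fisher information for Poisson: I(lambda) = 1/lambda.
lambda = 8.
I(lambda) = 1/8 = 0.125000

0.125000


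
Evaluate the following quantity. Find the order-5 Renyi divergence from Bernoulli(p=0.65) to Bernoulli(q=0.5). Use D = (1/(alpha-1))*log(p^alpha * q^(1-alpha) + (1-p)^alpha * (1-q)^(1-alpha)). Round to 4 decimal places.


Renyi divergence of order alpha between Bernoulli distributions:
D = (1/(alpha-1))*log(p^alpha * q^(1-alpha) + (1-p)^alpha * (1-q)^(1-alpha)).
alpha = 5, p = 0.65, q = 0.5.
p^alpha * q^(1-alpha) = 0.65^5 * 0.5^-4 = 1.856465.
(1-p)^alpha * (1-q)^(1-alpha) = 0.35^5 * 0.5^-4 = 0.084035.
sum = 1.856465 + 0.084035 = 1.9405.
D = (1/4)*log(1.9405) = 0.1657

0.1657


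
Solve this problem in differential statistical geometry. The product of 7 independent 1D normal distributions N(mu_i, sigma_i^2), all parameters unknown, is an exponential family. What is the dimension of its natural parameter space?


Exponential family dimension calculation:
Each univariate normal has two natural parameters (mu/sigma^2 and -1/(2 sigma^2)).
With 7 independent components, dim = 2 * 7 = 14.

14


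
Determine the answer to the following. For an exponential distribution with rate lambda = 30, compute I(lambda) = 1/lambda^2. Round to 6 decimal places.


Fisher information for exponential: I(lambda) = 1/lambda^2.
lambda = 30, lambda^2 = 900.
I = 1/900 = 0.001111

0.001111


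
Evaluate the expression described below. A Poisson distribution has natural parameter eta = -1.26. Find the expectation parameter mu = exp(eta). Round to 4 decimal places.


Expectation parameter for Poisson exponential family:
mu = exp(eta).
eta = -1.26.
mu = exp(-1.26) = 0.2837

0.2837


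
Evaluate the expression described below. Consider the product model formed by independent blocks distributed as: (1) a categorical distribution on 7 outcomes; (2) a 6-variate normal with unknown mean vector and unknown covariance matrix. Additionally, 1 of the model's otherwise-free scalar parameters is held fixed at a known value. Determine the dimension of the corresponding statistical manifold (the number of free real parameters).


The dimension of a statistical manifold equals the number of free
(independent) real parameters of the model. For a product of independent
blocks the parameter counts add.
- categorical on 7 outcomes (probabilities sum to 1): 7-1 = 6.
- 6-variate normal: 6 (mean) + 6*7/2 = 21 (symmetric covariance) = 27.
Total = 6 + 27 = 33.
1 parameter(s) fixed at known values: 33 - 1 = 32.
Dimension = 32

32


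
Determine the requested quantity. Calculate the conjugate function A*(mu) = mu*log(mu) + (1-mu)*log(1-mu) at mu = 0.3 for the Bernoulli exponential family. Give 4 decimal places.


Legendre transform for Bernoulli:
A*(mu) = mu*log(mu) + (1-mu)*log(1-mu).
mu = 0.3, 1-mu = 0.7.
mu*log(mu) = 0.3*log(0.3) = -0.361192.
(1-mu)*log(1-mu) = 0.7*log(0.7) = -0.249672.
A* = -0.361192 + -0.249672 = -0.6109

-0.6109


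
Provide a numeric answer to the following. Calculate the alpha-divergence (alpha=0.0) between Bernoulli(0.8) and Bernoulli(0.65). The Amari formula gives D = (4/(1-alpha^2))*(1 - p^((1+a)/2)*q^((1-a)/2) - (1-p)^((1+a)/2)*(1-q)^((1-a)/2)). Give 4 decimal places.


Amari alpha-divergence:
D = (4/(1-alpha^2))*(1 - p^((1+a)/2)*q^((1-a)/2) - (1-p)^((1+a)/2)*(1-q)^((1-a)/2)).
alpha = 0.0, p = 0.8, q = 0.65.
e1 = (1+alpha)/2 = 0.5, e2 = (1-alpha)/2 = 0.5.
t1 = p^e1 * q^e2 = 0.8^0.5 * 0.65^0.5 = 0.72111.
t2 = (1-p)^e1 * (1-q)^e2 = 0.2^0.5 * 0.35^0.5 = 0.264575.
4/(1-alpha^2) = 4.0.
D = 4.0*(1 - 0.72111 - 0.264575) = 0.0573

0.0573


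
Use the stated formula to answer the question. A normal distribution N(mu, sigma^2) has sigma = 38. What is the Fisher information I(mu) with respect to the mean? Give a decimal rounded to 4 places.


The Fisher information for the mean of a normal distribution is I(mu) = 1/sigma^2.
sigma = 38, so sigma^2 = 1444.
I(mu) = 1/1444 = 0.0007

0.0007


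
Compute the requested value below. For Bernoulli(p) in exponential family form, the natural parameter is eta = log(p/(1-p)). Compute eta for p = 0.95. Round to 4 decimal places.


Natural parameter for Bernoulli: eta = log(p/(1-p)).
p = 0.95, 1-p = 0.05.
p/(1-p) = 19.0.
eta = log(19.0) = 2.9444

2.9444


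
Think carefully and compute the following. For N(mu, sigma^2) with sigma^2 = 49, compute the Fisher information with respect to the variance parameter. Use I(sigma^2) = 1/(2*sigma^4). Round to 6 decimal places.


Fisher information for variance: I(sigma^2) = 1/(2*sigma^4).
sigma^2 = 49, so sigma^4 = 2401.
I = 1/(2*2401) = 1/4802 = 0.000208

0.000208


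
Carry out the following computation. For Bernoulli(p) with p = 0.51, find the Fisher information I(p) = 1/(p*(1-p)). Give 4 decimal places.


For Bernoulli(p), Fisher information is I(p) = 1/(p*(1-p)).
p = 0.51, 1-p = 0.49.
p*(1-p) = 0.2499.
I(p) = 1/0.2499 = 4.0016

4.0016


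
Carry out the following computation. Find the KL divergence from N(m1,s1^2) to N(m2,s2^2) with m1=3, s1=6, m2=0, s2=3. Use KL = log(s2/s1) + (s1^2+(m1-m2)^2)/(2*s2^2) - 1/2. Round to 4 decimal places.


KL divergence between normal distributions:
KL = log(s2/s1) + (s1^2 + (m1-m2)^2)/(2*s2^2) - 1/2.
log(3/6) = -0.693147.
(6^2 + (3-0)^2)/(2*3^2) = (36 + 9)/18 = 2.5.
KL = -0.693147 + 2.5 - 0.5 = 1.3069

1.3069


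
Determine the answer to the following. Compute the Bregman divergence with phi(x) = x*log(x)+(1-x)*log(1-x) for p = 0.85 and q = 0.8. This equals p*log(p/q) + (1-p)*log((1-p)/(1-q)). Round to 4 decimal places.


Bregman divergence with negative entropy generator:
D = p*log(p/q) + (1-p)*log((1-p)/(1-q)).
p = 0.85, q = 0.8.
p*log(p/q) = 0.85*log(0.85/0.8) = 0.051531.
(1-p)*log((1-p)/(1-q)) = 0.15*log(0.15/0.2) = -0.043152.
D = 0.051531 + -0.043152 = 0.0084

0.0084


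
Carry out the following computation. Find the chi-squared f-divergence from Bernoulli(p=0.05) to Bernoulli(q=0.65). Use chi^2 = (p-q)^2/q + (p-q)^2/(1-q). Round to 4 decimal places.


Chi-squared divergence between Bernoulli distributions:
chi^2 = (p-q)^2/q + (p-q)^2/(1-q).
p = 0.05, q = 0.65, p-q = -0.6.
(p-q)^2 = 0.36.
term1 = 0.36/0.65 = 0.553846.
term2 = 0.36/0.35 = 1.028571.
chi^2 = 0.553846 + 1.028571 = 1.5824

1.5824


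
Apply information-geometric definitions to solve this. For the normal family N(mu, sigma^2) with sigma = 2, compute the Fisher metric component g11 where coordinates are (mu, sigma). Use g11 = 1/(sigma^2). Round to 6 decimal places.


For the 2-parameter normal family, the Fisher metric has:
  g11 = 1/sigma^2, g22 = 2/sigma^2.
sigma = 2, sigma^2 = 4.
g11 = 0.250000

0.250000


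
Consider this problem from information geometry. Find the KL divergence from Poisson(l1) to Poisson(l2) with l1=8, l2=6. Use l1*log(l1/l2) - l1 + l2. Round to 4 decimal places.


KL divergence for Poisson:
KL = l1*log(l1/l2) - l1 + l2.
l1 = 8, l2 = 6.
log(8/6) = 0.287682.
l1*log(l1/l2) = 8 * 0.287682 = 2.301457.
KL = 2.301457 - 8 + 6 = 0.3015

0.3015


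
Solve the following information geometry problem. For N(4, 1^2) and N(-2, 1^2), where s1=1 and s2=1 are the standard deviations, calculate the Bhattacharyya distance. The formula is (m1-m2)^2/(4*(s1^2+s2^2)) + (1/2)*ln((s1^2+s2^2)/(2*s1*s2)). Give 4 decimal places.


Bhattacharyya distance between two Gaussians:
DB = (m1-m2)^2/(4*(s1^2+s2^2)) + (1/2)*ln((s1^2+s2^2)/(2*s1*s2)).
(m1-m2)^2 = (6)^2 = 36.
s1^2+s2^2 = 1 + 1 = 2.
term1 = 36/8 = 4.5.
term2 = 0.5*ln(2/2.0) = 0.0.
DB = 4.5 + 0.0 = 4.5000

4.5000


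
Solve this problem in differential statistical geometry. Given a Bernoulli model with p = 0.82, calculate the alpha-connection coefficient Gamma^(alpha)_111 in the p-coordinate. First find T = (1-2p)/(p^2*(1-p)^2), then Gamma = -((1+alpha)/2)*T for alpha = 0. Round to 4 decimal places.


Skewness (Amari-Chentsov) tensor: T = (1-2p)/(p^2*(1-p)^2).
p = 0.82, 1-2p = -0.64, p^2 = 0.6724, (1-p)^2 = 0.0324.
T = -0.64/(0.6724 * 0.0324) = -29.376988.
In the p-coordinate, Gamma^(alpha) = Gamma^(0) - (alpha/2)*T with Gamma^(0) = (1/2)*g'(p) = -T/2,
so Gamma^(alpha) = -((1+alpha)/2)*T.
alpha = 0, -(1+alpha)/2 = -0.5.
Gamma = -0.5 * -29.376988 = 14.6885

14.6885


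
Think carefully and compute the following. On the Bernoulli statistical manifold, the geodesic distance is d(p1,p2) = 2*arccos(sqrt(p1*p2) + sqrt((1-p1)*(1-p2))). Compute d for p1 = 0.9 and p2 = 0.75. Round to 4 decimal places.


Geodesic distance on Bernoulli manifold:
d(p1,p2) = 2*arccos(sqrt(p1*p2) + sqrt((1-p1)*(1-p2))).
sqrt(p1*p2) = sqrt(0.9*0.75) = 0.821584.
sqrt((1-p1)*(1-p2)) = sqrt(0.1*0.25) = 0.158114.
arg = 0.821584 + 0.158114 = 0.979698.
d = 2*arccos(0.979698) = 0.4037

0.4037


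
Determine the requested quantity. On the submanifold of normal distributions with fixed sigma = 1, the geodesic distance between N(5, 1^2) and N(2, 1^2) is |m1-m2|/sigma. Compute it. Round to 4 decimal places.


On the fixed-variance normal subfamily, geodesic distance = |m1-m2|/sigma.
|5 - 2| = 3.
sigma = 1.
d = 3/1 = 3.0000

3.0000


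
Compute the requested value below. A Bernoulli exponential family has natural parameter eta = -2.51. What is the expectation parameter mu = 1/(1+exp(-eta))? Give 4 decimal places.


Dual coordinate (expectation parameter) for Bernoulli:
mu = 1/(1+exp(-eta)).
eta = -2.51.
exp(-eta) = exp(2.51) = 12.30493.
mu = 1/(1+12.30493) = 0.0752

0.0752


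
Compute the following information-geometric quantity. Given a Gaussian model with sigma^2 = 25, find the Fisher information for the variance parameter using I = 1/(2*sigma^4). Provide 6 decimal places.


Fisher information for variance: I(sigma^2) = 1/(2*sigma^4).
sigma^2 = 25, so sigma^4 = 625.
I = 1/(2*625) = 1/1250 = 0.000800

0.000800


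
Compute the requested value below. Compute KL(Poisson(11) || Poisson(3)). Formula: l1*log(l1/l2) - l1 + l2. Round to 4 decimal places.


KL divergence for Poisson:
KL = l1*log(l1/l2) - l1 + l2.
l1 = 11, l2 = 3.
log(11/3) = 1.299283.
l1*log(l1/l2) = 11 * 1.299283 = 14.292113.
KL = 14.292113 - 11 + 3 = 6.2921

6.2921


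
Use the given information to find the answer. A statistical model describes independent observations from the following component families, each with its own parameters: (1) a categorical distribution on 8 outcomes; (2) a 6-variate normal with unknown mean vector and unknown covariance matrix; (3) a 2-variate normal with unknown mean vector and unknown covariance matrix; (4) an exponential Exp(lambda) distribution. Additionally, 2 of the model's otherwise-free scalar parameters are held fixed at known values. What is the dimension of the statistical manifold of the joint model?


The dimension of a statistical manifold equals the number of free
(independent) real parameters of the model. For a product of independent
blocks the parameter counts add.
- categorical on 8 outcomes (probabilities sum to 1): 8-1 = 7.
- 6-variate normal: 6 (mean) + 6*7/2 = 21 (symmetric covariance) = 27.
- 2-variate normal: 2 (mean) + 2*3/2 = 3 (symmetric covariance) = 5.
- exponential (lambda): 1.
Total = 7 + 27 + 5 + 1 = 40.
2 parameter(s) fixed at known values: 40 - 2 = 38.
Dimension = 38

38


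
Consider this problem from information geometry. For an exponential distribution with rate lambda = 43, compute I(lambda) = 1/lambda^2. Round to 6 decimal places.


Fisher information for exponential: I(lambda) = 1/lambda^2.
lambda = 43, lambda^2 = 1849.
I = 1/1849 = 0.000541

0.000541


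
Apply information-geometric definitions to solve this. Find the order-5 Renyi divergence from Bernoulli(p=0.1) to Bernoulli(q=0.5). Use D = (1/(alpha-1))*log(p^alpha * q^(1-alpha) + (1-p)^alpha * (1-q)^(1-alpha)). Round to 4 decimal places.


Renyi divergence of order alpha between Bernoulli distributions:
D = (1/(alpha-1))*log(p^alpha * q^(1-alpha) + (1-p)^alpha * (1-q)^(1-alpha)).
alpha = 5, p = 0.1, q = 0.5.
p^alpha * q^(1-alpha) = 0.1^5 * 0.5^-4 = 0.00016.
(1-p)^alpha * (1-q)^(1-alpha) = 0.9^5 * 0.5^-4 = 9.44784.
sum = 0.00016 + 9.44784 = 9.448.
D = (1/4)*log(9.448) = 0.5615

0.5615


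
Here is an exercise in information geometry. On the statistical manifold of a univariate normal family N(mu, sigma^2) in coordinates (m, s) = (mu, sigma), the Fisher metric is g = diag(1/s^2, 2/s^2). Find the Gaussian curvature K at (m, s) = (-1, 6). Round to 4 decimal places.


The metric has the form g = (A dm^2 + B ds^2)/s^2 with A = 1, B = 2.
Substitute u = sqrt(A/B)*m: g = B*(du^2 + ds^2)/s^2, i.e. B times the
Poincare upper half-plane metric, which has constant Gaussian curvature -1.
Scaling a 2D metric by a constant c divides the Gaussian curvature by c,
so K = -1/B = -1/(2) = -0.5000 everywhere (the point (m, s) = (-1, 6) is irrelevant:
the curvature is constant).
The requested Gaussian curvature is K = -0.5000.

-0.5000


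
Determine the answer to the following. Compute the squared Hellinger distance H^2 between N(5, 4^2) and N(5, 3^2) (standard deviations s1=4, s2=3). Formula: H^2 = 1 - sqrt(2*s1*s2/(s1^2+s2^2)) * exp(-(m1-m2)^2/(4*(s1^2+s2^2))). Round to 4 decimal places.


Squared Hellinger distance for Gaussians:
H^2 = 1 - sqrt(2*s1*s2/(s1^2+s2^2)) * exp(-(m1-m2)^2/(4*(s1^2+s2^2))).
s1^2 = 16, s2^2 = 9, s1^2+s2^2 = 25.
sqrt(2*4*3/(25)) = 0.979796.
(m1-m2)^2 = (0)^2 = 0.
exp(-0/(4*25)) = exp(0.0) = 1.0.
H^2 = 1 - 0.979796*1.0 = 0.0202

0.0202


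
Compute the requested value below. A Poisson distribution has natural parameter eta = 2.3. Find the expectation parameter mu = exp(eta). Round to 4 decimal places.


Expectation parameter for Poisson exponential family:
mu = exp(eta).
eta = 2.3.
mu = exp(2.3) = 9.9742

9.9742


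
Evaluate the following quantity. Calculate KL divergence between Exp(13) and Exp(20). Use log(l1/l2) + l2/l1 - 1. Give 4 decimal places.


KL divergence for exponential family:
KL = log(l1/l2) + l2/l1 - 1.
log(13/20) = -0.430783.
20/13 = 1.538462.
KL = -0.430783 + 1.538462 - 1 = 0.1077

0.1077


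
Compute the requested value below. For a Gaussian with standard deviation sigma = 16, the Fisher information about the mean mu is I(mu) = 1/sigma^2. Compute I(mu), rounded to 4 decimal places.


The Fisher information for the mean of a normal distribution is I(mu) = 1/sigma^2.
sigma = 16, so sigma^2 = 256.
I(mu) = 1/256 = 0.0039

0.0039


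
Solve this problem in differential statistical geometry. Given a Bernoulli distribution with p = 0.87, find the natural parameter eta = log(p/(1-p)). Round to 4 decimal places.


Natural parameter for Bernoulli: eta = log(p/(1-p)).
p = 0.87, 1-p = 0.13.
p/(1-p) = 6.692308.
eta = log(6.692308) = 1.9010

1.9010


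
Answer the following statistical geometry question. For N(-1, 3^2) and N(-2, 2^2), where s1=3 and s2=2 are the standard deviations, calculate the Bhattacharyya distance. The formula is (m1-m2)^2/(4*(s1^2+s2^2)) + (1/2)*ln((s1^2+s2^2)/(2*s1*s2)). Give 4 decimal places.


Bhattacharyya distance between two Gaussians:
DB = (m1-m2)^2/(4*(s1^2+s2^2)) + (1/2)*ln((s1^2+s2^2)/(2*s1*s2)).
(m1-m2)^2 = (1)^2 = 1.
s1^2+s2^2 = 9 + 4 = 13.
term1 = 1/52 = 0.019231.
term2 = 0.5*ln(13/12.0) = 0.040021.
DB = 0.019231 + 0.040021 = 0.0593

0.0593


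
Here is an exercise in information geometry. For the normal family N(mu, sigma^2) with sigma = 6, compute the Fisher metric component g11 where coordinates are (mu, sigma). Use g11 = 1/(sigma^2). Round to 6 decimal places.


For the 2-parameter normal family, the Fisher metric has:
  g11 = 1/sigma^2, g22 = 2/sigma^2.
sigma = 6, sigma^2 = 36.
g11 = 0.027778

0.027778


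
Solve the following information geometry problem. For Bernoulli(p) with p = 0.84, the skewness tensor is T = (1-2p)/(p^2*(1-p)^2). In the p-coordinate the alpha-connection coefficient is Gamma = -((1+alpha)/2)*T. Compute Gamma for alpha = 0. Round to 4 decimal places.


Skewness (Amari-Chentsov) tensor: T = (1-2p)/(p^2*(1-p)^2).
p = 0.84, 1-2p = -0.68, p^2 = 0.7056, (1-p)^2 = 0.0256.
T = -0.68/(0.7056 * 0.0256) = -37.645266.
In the p-coordinate, Gamma^(alpha) = Gamma^(0) - (alpha/2)*T with Gamma^(0) = (1/2)*g'(p) = -T/2,
so Gamma^(alpha) = -((1+alpha)/2)*T.
alpha = 0, -(1+alpha)/2 = -0.5.
Gamma = -0.5 * -37.645266 = 18.8226

18.8226


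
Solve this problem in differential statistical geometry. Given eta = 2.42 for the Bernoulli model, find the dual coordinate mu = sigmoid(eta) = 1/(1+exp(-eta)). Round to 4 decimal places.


Dual coordinate (expectation parameter) for Bernoulli:
mu = 1/(1+exp(-eta)).
eta = 2.42.
exp(-eta) = exp(-2.42) = 0.088922.
mu = 1/(1+0.088922) = 0.9183

0.9183


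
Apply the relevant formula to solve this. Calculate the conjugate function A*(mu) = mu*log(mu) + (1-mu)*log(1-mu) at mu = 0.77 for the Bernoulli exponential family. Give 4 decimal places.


Legendre transform for Bernoulli:
A*(mu) = mu*log(mu) + (1-mu)*log(1-mu).
mu = 0.77, 1-mu = 0.23.
mu*log(mu) = 0.77*log(0.77) = -0.201251.
(1-mu)*log(1-mu) = 0.23*log(0.23) = -0.338025.
A* = -0.201251 + -0.338025 = -0.5393

-0.5393


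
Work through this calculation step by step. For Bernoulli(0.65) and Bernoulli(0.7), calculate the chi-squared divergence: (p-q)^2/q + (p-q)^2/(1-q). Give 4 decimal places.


Chi-squared divergence between Bernoulli distributions:
chi^2 = (p-q)^2/q + (p-q)^2/(1-q).
p = 0.65, q = 0.7, p-q = -0.05.
(p-q)^2 = 0.0025.
term1 = 0.0025/0.7 = 0.003571.
term2 = 0.0025/0.3 = 0.008333.
chi^2 = 0.003571 + 0.008333 = 0.0119

0.0119
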